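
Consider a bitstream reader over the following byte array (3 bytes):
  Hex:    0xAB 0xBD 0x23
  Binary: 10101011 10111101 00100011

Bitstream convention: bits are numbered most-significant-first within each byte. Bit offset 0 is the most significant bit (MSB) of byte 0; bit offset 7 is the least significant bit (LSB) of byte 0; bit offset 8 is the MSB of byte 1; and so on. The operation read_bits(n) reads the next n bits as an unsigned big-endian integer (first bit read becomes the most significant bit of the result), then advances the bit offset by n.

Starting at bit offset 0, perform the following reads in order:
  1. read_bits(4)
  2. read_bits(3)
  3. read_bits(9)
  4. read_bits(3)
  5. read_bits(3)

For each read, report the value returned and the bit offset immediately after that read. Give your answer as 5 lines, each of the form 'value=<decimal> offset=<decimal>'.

Answer: value=10 offset=4
value=5 offset=7
value=445 offset=16
value=1 offset=19
value=0 offset=22

Derivation:
Read 1: bits[0:4] width=4 -> value=10 (bin 1010); offset now 4 = byte 0 bit 4; 20 bits remain
Read 2: bits[4:7] width=3 -> value=5 (bin 101); offset now 7 = byte 0 bit 7; 17 bits remain
Read 3: bits[7:16] width=9 -> value=445 (bin 110111101); offset now 16 = byte 2 bit 0; 8 bits remain
Read 4: bits[16:19] width=3 -> value=1 (bin 001); offset now 19 = byte 2 bit 3; 5 bits remain
Read 5: bits[19:22] width=3 -> value=0 (bin 000); offset now 22 = byte 2 bit 6; 2 bits remain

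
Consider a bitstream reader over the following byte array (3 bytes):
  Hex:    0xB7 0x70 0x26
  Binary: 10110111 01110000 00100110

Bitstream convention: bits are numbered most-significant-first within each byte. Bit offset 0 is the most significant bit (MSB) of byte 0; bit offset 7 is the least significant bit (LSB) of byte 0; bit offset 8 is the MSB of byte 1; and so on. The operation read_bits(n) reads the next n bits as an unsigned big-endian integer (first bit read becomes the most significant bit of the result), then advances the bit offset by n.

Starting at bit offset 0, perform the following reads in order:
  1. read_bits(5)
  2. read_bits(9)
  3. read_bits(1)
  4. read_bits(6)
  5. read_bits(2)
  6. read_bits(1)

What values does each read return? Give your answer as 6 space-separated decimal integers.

Answer: 22 476 0 4 3 0

Derivation:
Read 1: bits[0:5] width=5 -> value=22 (bin 10110); offset now 5 = byte 0 bit 5; 19 bits remain
Read 2: bits[5:14] width=9 -> value=476 (bin 111011100); offset now 14 = byte 1 bit 6; 10 bits remain
Read 3: bits[14:15] width=1 -> value=0 (bin 0); offset now 15 = byte 1 bit 7; 9 bits remain
Read 4: bits[15:21] width=6 -> value=4 (bin 000100); offset now 21 = byte 2 bit 5; 3 bits remain
Read 5: bits[21:23] width=2 -> value=3 (bin 11); offset now 23 = byte 2 bit 7; 1 bits remain
Read 6: bits[23:24] width=1 -> value=0 (bin 0); offset now 24 = byte 3 bit 0; 0 bits remain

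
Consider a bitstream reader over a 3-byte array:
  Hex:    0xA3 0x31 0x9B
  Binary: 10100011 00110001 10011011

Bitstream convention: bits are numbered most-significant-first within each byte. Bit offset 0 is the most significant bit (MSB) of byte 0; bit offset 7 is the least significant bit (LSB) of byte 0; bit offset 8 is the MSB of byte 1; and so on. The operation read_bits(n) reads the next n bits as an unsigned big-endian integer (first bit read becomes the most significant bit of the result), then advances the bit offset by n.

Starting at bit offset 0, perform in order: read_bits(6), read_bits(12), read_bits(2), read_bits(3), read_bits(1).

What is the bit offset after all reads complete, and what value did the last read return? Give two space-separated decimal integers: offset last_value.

Answer: 24 1

Derivation:
Read 1: bits[0:6] width=6 -> value=40 (bin 101000); offset now 6 = byte 0 bit 6; 18 bits remain
Read 2: bits[6:18] width=12 -> value=3270 (bin 110011000110); offset now 18 = byte 2 bit 2; 6 bits remain
Read 3: bits[18:20] width=2 -> value=1 (bin 01); offset now 20 = byte 2 bit 4; 4 bits remain
Read 4: bits[20:23] width=3 -> value=5 (bin 101); offset now 23 = byte 2 bit 7; 1 bits remain
Read 5: bits[23:24] width=1 -> value=1 (bin 1); offset now 24 = byte 3 bit 0; 0 bits remain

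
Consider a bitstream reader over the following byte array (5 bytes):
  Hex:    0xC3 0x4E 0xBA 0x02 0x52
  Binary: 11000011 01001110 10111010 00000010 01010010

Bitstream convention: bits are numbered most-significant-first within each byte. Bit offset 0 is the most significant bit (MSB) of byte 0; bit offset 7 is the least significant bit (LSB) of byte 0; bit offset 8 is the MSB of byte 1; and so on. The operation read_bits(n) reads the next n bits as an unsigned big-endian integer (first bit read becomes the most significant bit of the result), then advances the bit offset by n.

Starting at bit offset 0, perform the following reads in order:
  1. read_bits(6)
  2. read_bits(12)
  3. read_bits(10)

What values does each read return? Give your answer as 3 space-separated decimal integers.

Answer: 48 3386 928

Derivation:
Read 1: bits[0:6] width=6 -> value=48 (bin 110000); offset now 6 = byte 0 bit 6; 34 bits remain
Read 2: bits[6:18] width=12 -> value=3386 (bin 110100111010); offset now 18 = byte 2 bit 2; 22 bits remain
Read 3: bits[18:28] width=10 -> value=928 (bin 1110100000); offset now 28 = byte 3 bit 4; 12 bits remain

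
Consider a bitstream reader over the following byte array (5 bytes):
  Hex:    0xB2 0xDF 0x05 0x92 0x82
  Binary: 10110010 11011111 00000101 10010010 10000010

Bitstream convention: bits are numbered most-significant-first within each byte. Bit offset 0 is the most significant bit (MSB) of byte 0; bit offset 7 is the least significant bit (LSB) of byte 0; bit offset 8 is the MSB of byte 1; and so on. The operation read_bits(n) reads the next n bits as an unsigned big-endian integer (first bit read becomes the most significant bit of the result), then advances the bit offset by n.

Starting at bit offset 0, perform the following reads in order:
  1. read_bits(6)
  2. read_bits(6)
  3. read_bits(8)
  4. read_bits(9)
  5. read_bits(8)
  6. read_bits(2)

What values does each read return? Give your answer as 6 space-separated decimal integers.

Read 1: bits[0:6] width=6 -> value=44 (bin 101100); offset now 6 = byte 0 bit 6; 34 bits remain
Read 2: bits[6:12] width=6 -> value=45 (bin 101101); offset now 12 = byte 1 bit 4; 28 bits remain
Read 3: bits[12:20] width=8 -> value=240 (bin 11110000); offset now 20 = byte 2 bit 4; 20 bits remain
Read 4: bits[20:29] width=9 -> value=178 (bin 010110010); offset now 29 = byte 3 bit 5; 11 bits remain
Read 5: bits[29:37] width=8 -> value=80 (bin 01010000); offset now 37 = byte 4 bit 5; 3 bits remain
Read 6: bits[37:39] width=2 -> value=1 (bin 01); offset now 39 = byte 4 bit 7; 1 bits remain

Answer: 44 45 240 178 80 1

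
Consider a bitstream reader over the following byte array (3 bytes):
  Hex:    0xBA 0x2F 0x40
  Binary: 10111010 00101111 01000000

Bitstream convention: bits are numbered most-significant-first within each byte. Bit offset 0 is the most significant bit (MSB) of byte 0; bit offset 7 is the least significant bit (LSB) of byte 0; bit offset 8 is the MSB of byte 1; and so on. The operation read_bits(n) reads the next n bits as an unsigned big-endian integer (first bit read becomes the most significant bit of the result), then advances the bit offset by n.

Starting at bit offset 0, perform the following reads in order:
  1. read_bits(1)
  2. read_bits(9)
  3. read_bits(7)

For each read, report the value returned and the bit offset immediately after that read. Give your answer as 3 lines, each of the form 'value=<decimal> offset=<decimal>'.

Answer: value=1 offset=1
value=232 offset=10
value=94 offset=17

Derivation:
Read 1: bits[0:1] width=1 -> value=1 (bin 1); offset now 1 = byte 0 bit 1; 23 bits remain
Read 2: bits[1:10] width=9 -> value=232 (bin 011101000); offset now 10 = byte 1 bit 2; 14 bits remain
Read 3: bits[10:17] width=7 -> value=94 (bin 1011110); offset now 17 = byte 2 bit 1; 7 bits remain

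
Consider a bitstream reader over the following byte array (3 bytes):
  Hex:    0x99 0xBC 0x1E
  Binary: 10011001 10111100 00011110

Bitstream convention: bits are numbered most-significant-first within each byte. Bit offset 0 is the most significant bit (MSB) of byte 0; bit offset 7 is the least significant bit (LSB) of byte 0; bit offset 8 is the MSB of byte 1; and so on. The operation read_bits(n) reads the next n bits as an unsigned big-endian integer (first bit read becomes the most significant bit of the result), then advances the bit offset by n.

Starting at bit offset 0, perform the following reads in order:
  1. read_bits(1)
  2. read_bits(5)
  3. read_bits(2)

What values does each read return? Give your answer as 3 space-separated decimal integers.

Read 1: bits[0:1] width=1 -> value=1 (bin 1); offset now 1 = byte 0 bit 1; 23 bits remain
Read 2: bits[1:6] width=5 -> value=6 (bin 00110); offset now 6 = byte 0 bit 6; 18 bits remain
Read 3: bits[6:8] width=2 -> value=1 (bin 01); offset now 8 = byte 1 bit 0; 16 bits remain

Answer: 1 6 1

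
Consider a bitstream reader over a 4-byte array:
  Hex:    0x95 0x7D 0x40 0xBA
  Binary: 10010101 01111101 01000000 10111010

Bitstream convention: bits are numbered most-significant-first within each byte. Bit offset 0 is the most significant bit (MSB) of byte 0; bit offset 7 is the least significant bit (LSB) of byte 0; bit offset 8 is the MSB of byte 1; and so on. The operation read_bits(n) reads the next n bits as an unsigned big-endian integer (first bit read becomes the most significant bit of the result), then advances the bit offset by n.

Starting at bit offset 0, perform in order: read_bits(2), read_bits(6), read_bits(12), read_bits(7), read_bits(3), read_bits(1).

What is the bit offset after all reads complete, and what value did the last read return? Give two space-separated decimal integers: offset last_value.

Answer: 31 1

Derivation:
Read 1: bits[0:2] width=2 -> value=2 (bin 10); offset now 2 = byte 0 bit 2; 30 bits remain
Read 2: bits[2:8] width=6 -> value=21 (bin 010101); offset now 8 = byte 1 bit 0; 24 bits remain
Read 3: bits[8:20] width=12 -> value=2004 (bin 011111010100); offset now 20 = byte 2 bit 4; 12 bits remain
Read 4: bits[20:27] width=7 -> value=5 (bin 0000101); offset now 27 = byte 3 bit 3; 5 bits remain
Read 5: bits[27:30] width=3 -> value=6 (bin 110); offset now 30 = byte 3 bit 6; 2 bits remain
Read 6: bits[30:31] width=1 -> value=1 (bin 1); offset now 31 = byte 3 bit 7; 1 bits remain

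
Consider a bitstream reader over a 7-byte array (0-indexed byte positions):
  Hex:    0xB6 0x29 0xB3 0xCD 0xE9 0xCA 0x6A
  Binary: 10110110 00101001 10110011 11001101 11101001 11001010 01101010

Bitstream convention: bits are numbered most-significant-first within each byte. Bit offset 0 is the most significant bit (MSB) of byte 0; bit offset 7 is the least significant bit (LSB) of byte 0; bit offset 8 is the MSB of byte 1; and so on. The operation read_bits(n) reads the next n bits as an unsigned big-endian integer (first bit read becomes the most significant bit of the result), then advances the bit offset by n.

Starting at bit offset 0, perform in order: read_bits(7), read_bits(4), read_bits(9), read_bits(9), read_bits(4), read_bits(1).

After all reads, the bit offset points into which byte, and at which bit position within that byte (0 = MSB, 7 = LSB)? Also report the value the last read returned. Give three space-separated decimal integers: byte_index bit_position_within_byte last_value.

Answer: 4 2 1

Derivation:
Read 1: bits[0:7] width=7 -> value=91 (bin 1011011); offset now 7 = byte 0 bit 7; 49 bits remain
Read 2: bits[7:11] width=4 -> value=1 (bin 0001); offset now 11 = byte 1 bit 3; 45 bits remain
Read 3: bits[11:20] width=9 -> value=155 (bin 010011011); offset now 20 = byte 2 bit 4; 36 bits remain
Read 4: bits[20:29] width=9 -> value=121 (bin 001111001); offset now 29 = byte 3 bit 5; 27 bits remain
Read 5: bits[29:33] width=4 -> value=11 (bin 1011); offset now 33 = byte 4 bit 1; 23 bits remain
Read 6: bits[33:34] width=1 -> value=1 (bin 1); offset now 34 = byte 4 bit 2; 22 bits remain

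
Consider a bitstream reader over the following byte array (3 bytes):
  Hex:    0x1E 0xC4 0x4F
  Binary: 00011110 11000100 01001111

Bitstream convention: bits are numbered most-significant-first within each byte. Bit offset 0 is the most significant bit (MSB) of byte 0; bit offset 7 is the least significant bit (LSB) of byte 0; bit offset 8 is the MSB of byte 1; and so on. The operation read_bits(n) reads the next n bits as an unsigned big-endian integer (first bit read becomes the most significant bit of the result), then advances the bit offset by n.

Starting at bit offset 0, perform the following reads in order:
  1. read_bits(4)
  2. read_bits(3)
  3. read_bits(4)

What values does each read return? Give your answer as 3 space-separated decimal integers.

Answer: 1 7 6

Derivation:
Read 1: bits[0:4] width=4 -> value=1 (bin 0001); offset now 4 = byte 0 bit 4; 20 bits remain
Read 2: bits[4:7] width=3 -> value=7 (bin 111); offset now 7 = byte 0 bit 7; 17 bits remain
Read 3: bits[7:11] width=4 -> value=6 (bin 0110); offset now 11 = byte 1 bit 3; 13 bits remain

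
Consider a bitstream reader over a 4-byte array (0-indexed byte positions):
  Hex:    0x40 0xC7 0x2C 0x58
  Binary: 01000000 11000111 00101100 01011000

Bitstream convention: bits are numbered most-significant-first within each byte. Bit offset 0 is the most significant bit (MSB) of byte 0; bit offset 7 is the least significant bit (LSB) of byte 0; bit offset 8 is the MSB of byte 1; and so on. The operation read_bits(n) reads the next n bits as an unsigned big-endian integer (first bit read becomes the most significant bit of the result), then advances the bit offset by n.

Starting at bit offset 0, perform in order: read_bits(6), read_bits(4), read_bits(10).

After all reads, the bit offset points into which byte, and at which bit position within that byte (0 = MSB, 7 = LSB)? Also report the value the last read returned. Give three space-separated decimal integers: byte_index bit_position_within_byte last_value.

Answer: 2 4 114

Derivation:
Read 1: bits[0:6] width=6 -> value=16 (bin 010000); offset now 6 = byte 0 bit 6; 26 bits remain
Read 2: bits[6:10] width=4 -> value=3 (bin 0011); offset now 10 = byte 1 bit 2; 22 bits remain
Read 3: bits[10:20] width=10 -> value=114 (bin 0001110010); offset now 20 = byte 2 bit 4; 12 bits remain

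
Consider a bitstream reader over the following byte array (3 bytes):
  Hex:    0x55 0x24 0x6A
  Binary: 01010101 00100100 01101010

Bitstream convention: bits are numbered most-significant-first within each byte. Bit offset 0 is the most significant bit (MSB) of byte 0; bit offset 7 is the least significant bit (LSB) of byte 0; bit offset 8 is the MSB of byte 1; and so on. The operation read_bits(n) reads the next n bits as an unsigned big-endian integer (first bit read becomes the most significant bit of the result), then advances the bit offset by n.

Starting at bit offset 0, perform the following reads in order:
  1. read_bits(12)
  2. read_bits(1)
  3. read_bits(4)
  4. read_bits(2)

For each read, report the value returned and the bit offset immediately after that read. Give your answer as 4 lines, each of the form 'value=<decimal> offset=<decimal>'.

Read 1: bits[0:12] width=12 -> value=1362 (bin 010101010010); offset now 12 = byte 1 bit 4; 12 bits remain
Read 2: bits[12:13] width=1 -> value=0 (bin 0); offset now 13 = byte 1 bit 5; 11 bits remain
Read 3: bits[13:17] width=4 -> value=8 (bin 1000); offset now 17 = byte 2 bit 1; 7 bits remain
Read 4: bits[17:19] width=2 -> value=3 (bin 11); offset now 19 = byte 2 bit 3; 5 bits remain

Answer: value=1362 offset=12
value=0 offset=13
value=8 offset=17
value=3 offset=19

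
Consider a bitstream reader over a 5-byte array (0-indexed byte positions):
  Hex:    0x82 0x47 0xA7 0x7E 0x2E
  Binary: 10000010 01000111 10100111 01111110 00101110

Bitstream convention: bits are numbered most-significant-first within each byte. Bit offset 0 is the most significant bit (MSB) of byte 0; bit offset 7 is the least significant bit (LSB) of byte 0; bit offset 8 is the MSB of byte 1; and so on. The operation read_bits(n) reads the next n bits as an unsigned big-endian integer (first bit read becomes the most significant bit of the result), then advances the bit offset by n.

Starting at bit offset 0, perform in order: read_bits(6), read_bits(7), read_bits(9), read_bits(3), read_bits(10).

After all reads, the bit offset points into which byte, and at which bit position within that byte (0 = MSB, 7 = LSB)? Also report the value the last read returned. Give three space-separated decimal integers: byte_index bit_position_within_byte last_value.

Answer: 4 3 1009

Derivation:
Read 1: bits[0:6] width=6 -> value=32 (bin 100000); offset now 6 = byte 0 bit 6; 34 bits remain
Read 2: bits[6:13] width=7 -> value=72 (bin 1001000); offset now 13 = byte 1 bit 5; 27 bits remain
Read 3: bits[13:22] width=9 -> value=489 (bin 111101001); offset now 22 = byte 2 bit 6; 18 bits remain
Read 4: bits[22:25] width=3 -> value=6 (bin 110); offset now 25 = byte 3 bit 1; 15 bits remain
Read 5: bits[25:35] width=10 -> value=1009 (bin 1111110001); offset now 35 = byte 4 bit 3; 5 bits remain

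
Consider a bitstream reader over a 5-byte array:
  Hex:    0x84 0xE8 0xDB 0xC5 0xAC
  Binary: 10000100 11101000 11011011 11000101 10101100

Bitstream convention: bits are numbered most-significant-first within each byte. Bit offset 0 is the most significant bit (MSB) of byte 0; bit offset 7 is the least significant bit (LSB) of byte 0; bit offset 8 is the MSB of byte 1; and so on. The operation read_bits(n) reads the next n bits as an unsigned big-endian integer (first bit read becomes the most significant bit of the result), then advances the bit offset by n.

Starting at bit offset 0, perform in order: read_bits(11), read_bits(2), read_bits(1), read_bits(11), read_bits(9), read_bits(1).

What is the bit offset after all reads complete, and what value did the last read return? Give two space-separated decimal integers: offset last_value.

Answer: 35 1

Derivation:
Read 1: bits[0:11] width=11 -> value=1063 (bin 10000100111); offset now 11 = byte 1 bit 3; 29 bits remain
Read 2: bits[11:13] width=2 -> value=1 (bin 01); offset now 13 = byte 1 bit 5; 27 bits remain
Read 3: bits[13:14] width=1 -> value=0 (bin 0); offset now 14 = byte 1 bit 6; 26 bits remain
Read 4: bits[14:25] width=11 -> value=439 (bin 00110110111); offset now 25 = byte 3 bit 1; 15 bits remain
Read 5: bits[25:34] width=9 -> value=278 (bin 100010110); offset now 34 = byte 4 bit 2; 6 bits remain
Read 6: bits[34:35] width=1 -> value=1 (bin 1); offset now 35 = byte 4 bit 3; 5 bits remain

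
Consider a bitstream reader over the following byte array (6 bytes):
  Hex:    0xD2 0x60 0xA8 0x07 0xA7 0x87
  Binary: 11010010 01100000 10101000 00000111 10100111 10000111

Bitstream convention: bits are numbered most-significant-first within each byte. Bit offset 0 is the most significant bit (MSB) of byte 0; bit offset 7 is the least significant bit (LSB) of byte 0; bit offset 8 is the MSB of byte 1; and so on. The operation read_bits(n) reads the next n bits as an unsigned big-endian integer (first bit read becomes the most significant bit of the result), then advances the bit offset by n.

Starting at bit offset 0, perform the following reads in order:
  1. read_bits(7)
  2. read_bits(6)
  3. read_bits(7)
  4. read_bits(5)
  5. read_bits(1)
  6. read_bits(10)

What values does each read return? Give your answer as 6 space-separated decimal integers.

Answer: 105 12 10 16 0 122

Derivation:
Read 1: bits[0:7] width=7 -> value=105 (bin 1101001); offset now 7 = byte 0 bit 7; 41 bits remain
Read 2: bits[7:13] width=6 -> value=12 (bin 001100); offset now 13 = byte 1 bit 5; 35 bits remain
Read 3: bits[13:20] width=7 -> value=10 (bin 0001010); offset now 20 = byte 2 bit 4; 28 bits remain
Read 4: bits[20:25] width=5 -> value=16 (bin 10000); offset now 25 = byte 3 bit 1; 23 bits remain
Read 5: bits[25:26] width=1 -> value=0 (bin 0); offset now 26 = byte 3 bit 2; 22 bits remain
Read 6: bits[26:36] width=10 -> value=122 (bin 0001111010); offset now 36 = byte 4 bit 4; 12 bits remain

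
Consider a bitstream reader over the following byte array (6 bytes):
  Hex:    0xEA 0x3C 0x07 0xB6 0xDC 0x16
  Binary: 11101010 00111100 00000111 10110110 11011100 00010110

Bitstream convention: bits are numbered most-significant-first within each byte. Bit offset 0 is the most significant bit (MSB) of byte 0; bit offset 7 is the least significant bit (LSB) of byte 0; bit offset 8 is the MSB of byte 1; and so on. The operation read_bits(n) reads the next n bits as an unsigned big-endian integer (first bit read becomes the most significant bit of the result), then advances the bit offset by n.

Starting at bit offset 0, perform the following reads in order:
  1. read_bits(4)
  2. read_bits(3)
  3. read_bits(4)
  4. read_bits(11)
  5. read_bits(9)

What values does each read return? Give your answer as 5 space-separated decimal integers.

Answer: 14 5 1 1793 475

Derivation:
Read 1: bits[0:4] width=4 -> value=14 (bin 1110); offset now 4 = byte 0 bit 4; 44 bits remain
Read 2: bits[4:7] width=3 -> value=5 (bin 101); offset now 7 = byte 0 bit 7; 41 bits remain
Read 3: bits[7:11] width=4 -> value=1 (bin 0001); offset now 11 = byte 1 bit 3; 37 bits remain
Read 4: bits[11:22] width=11 -> value=1793 (bin 11100000001); offset now 22 = byte 2 bit 6; 26 bits remain
Read 5: bits[22:31] width=9 -> value=475 (bin 111011011); offset now 31 = byte 3 bit 7; 17 bits remain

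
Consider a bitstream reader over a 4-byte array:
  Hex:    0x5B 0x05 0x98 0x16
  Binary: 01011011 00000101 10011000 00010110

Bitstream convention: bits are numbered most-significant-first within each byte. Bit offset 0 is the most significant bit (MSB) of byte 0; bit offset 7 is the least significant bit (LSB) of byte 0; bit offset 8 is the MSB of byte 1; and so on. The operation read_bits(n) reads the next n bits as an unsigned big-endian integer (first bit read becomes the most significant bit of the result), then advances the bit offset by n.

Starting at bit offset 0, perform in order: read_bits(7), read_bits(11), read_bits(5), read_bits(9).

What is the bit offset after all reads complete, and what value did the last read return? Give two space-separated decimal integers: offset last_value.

Answer: 32 22

Derivation:
Read 1: bits[0:7] width=7 -> value=45 (bin 0101101); offset now 7 = byte 0 bit 7; 25 bits remain
Read 2: bits[7:18] width=11 -> value=1046 (bin 10000010110); offset now 18 = byte 2 bit 2; 14 bits remain
Read 3: bits[18:23] width=5 -> value=12 (bin 01100); offset now 23 = byte 2 bit 7; 9 bits remain
Read 4: bits[23:32] width=9 -> value=22 (bin 000010110); offset now 32 = byte 4 bit 0; 0 bits remain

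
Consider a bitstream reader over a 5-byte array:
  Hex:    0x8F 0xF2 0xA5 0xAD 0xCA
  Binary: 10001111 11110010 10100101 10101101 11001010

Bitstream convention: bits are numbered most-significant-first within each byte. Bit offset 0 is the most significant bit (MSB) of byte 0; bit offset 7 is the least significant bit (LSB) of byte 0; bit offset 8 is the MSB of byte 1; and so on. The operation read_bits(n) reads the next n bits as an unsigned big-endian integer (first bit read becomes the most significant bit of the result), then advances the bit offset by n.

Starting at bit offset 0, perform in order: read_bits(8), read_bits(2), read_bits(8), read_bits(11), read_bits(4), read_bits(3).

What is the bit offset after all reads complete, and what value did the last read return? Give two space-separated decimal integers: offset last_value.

Read 1: bits[0:8] width=8 -> value=143 (bin 10001111); offset now 8 = byte 1 bit 0; 32 bits remain
Read 2: bits[8:10] width=2 -> value=3 (bin 11); offset now 10 = byte 1 bit 2; 30 bits remain
Read 3: bits[10:18] width=8 -> value=202 (bin 11001010); offset now 18 = byte 2 bit 2; 22 bits remain
Read 4: bits[18:29] width=11 -> value=1205 (bin 10010110101); offset now 29 = byte 3 bit 5; 11 bits remain
Read 5: bits[29:33] width=4 -> value=11 (bin 1011); offset now 33 = byte 4 bit 1; 7 bits remain
Read 6: bits[33:36] width=3 -> value=4 (bin 100); offset now 36 = byte 4 bit 4; 4 bits remain

Answer: 36 4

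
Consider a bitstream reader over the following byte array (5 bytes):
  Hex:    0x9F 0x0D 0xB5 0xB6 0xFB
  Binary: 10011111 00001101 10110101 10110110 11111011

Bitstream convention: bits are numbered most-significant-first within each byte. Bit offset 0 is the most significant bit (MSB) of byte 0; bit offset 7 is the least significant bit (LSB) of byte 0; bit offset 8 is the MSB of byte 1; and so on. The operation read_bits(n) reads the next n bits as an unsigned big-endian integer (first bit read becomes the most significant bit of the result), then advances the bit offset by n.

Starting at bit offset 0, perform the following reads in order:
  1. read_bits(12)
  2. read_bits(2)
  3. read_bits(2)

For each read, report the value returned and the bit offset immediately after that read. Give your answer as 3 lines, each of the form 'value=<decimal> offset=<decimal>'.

Answer: value=2544 offset=12
value=3 offset=14
value=1 offset=16

Derivation:
Read 1: bits[0:12] width=12 -> value=2544 (bin 100111110000); offset now 12 = byte 1 bit 4; 28 bits remain
Read 2: bits[12:14] width=2 -> value=3 (bin 11); offset now 14 = byte 1 bit 6; 26 bits remain
Read 3: bits[14:16] width=2 -> value=1 (bin 01); offset now 16 = byte 2 bit 0; 24 bits remain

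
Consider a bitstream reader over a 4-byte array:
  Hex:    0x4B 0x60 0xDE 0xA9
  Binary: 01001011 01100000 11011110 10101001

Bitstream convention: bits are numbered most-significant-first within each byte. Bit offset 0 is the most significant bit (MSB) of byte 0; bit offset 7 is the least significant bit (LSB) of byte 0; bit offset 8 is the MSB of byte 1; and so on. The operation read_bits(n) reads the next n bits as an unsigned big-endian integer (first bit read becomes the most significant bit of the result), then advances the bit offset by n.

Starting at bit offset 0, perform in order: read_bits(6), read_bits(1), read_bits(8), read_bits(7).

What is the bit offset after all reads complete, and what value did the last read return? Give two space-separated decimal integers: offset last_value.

Read 1: bits[0:6] width=6 -> value=18 (bin 010010); offset now 6 = byte 0 bit 6; 26 bits remain
Read 2: bits[6:7] width=1 -> value=1 (bin 1); offset now 7 = byte 0 bit 7; 25 bits remain
Read 3: bits[7:15] width=8 -> value=176 (bin 10110000); offset now 15 = byte 1 bit 7; 17 bits remain
Read 4: bits[15:22] width=7 -> value=55 (bin 0110111); offset now 22 = byte 2 bit 6; 10 bits remain

Answer: 22 55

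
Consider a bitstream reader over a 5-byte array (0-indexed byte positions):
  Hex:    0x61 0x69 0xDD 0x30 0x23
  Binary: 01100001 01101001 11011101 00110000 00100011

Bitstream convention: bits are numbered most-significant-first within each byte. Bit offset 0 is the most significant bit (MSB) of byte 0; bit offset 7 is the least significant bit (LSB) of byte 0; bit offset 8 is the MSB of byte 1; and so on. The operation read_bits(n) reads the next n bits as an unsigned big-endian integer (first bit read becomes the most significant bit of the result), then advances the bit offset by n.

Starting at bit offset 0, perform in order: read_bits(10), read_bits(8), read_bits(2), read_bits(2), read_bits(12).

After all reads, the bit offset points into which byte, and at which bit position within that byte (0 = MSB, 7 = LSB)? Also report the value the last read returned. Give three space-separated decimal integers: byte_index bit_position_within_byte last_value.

Answer: 4 2 1216

Derivation:
Read 1: bits[0:10] width=10 -> value=389 (bin 0110000101); offset now 10 = byte 1 bit 2; 30 bits remain
Read 2: bits[10:18] width=8 -> value=167 (bin 10100111); offset now 18 = byte 2 bit 2; 22 bits remain
Read 3: bits[18:20] width=2 -> value=1 (bin 01); offset now 20 = byte 2 bit 4; 20 bits remain
Read 4: bits[20:22] width=2 -> value=3 (bin 11); offset now 22 = byte 2 bit 6; 18 bits remain
Read 5: bits[22:34] width=12 -> value=1216 (bin 010011000000); offset now 34 = byte 4 bit 2; 6 bits remain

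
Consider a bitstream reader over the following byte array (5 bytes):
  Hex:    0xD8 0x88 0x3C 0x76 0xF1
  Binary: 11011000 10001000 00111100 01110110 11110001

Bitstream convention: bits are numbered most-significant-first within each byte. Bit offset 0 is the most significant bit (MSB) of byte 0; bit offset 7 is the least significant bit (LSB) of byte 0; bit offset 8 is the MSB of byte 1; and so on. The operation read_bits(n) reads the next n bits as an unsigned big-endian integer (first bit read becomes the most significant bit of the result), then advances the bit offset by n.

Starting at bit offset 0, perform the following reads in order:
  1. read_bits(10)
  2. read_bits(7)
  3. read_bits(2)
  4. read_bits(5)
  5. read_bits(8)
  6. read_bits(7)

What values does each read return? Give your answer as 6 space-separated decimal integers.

Read 1: bits[0:10] width=10 -> value=866 (bin 1101100010); offset now 10 = byte 1 bit 2; 30 bits remain
Read 2: bits[10:17] width=7 -> value=16 (bin 0010000); offset now 17 = byte 2 bit 1; 23 bits remain
Read 3: bits[17:19] width=2 -> value=1 (bin 01); offset now 19 = byte 2 bit 3; 21 bits remain
Read 4: bits[19:24] width=5 -> value=28 (bin 11100); offset now 24 = byte 3 bit 0; 16 bits remain
Read 5: bits[24:32] width=8 -> value=118 (bin 01110110); offset now 32 = byte 4 bit 0; 8 bits remain
Read 6: bits[32:39] width=7 -> value=120 (bin 1111000); offset now 39 = byte 4 bit 7; 1 bits remain

Answer: 866 16 1 28 118 120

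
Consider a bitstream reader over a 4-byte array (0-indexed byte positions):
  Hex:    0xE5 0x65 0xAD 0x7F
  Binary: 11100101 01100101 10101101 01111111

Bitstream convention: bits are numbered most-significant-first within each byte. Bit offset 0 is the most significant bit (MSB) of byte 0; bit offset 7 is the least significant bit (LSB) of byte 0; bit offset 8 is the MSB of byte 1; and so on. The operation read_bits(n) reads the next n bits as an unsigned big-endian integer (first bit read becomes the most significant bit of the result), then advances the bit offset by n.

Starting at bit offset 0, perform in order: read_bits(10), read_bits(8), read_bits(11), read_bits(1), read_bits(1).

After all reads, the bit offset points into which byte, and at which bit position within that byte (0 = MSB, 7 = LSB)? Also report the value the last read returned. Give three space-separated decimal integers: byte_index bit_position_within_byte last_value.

Answer: 3 7 1

Derivation:
Read 1: bits[0:10] width=10 -> value=917 (bin 1110010101); offset now 10 = byte 1 bit 2; 22 bits remain
Read 2: bits[10:18] width=8 -> value=150 (bin 10010110); offset now 18 = byte 2 bit 2; 14 bits remain
Read 3: bits[18:29] width=11 -> value=1455 (bin 10110101111); offset now 29 = byte 3 bit 5; 3 bits remain
Read 4: bits[29:30] width=1 -> value=1 (bin 1); offset now 30 = byte 3 bit 6; 2 bits remain
Read 5: bits[30:31] width=1 -> value=1 (bin 1); offset now 31 = byte 3 bit 7; 1 bits remain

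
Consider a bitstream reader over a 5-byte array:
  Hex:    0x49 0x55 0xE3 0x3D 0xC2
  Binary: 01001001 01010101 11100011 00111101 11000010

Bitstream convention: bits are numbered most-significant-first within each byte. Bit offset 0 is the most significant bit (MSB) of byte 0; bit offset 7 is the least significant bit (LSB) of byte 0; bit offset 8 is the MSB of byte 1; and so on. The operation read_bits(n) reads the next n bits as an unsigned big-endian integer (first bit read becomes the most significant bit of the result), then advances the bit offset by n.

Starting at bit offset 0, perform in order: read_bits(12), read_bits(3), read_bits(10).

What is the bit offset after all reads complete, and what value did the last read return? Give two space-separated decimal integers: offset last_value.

Answer: 25 966

Derivation:
Read 1: bits[0:12] width=12 -> value=1173 (bin 010010010101); offset now 12 = byte 1 bit 4; 28 bits remain
Read 2: bits[12:15] width=3 -> value=2 (bin 010); offset now 15 = byte 1 bit 7; 25 bits remain
Read 3: bits[15:25] width=10 -> value=966 (bin 1111000110); offset now 25 = byte 3 bit 1; 15 bits remain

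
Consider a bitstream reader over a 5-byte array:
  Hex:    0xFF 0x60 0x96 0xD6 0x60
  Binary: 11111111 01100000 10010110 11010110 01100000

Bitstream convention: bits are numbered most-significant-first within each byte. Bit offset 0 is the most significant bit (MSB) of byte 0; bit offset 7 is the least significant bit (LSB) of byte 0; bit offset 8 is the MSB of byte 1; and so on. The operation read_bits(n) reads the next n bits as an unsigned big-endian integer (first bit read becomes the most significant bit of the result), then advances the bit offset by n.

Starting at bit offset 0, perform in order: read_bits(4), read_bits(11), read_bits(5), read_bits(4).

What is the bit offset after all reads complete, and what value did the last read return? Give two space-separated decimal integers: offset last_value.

Answer: 24 6

Derivation:
Read 1: bits[0:4] width=4 -> value=15 (bin 1111); offset now 4 = byte 0 bit 4; 36 bits remain
Read 2: bits[4:15] width=11 -> value=1968 (bin 11110110000); offset now 15 = byte 1 bit 7; 25 bits remain
Read 3: bits[15:20] width=5 -> value=9 (bin 01001); offset now 20 = byte 2 bit 4; 20 bits remain
Read 4: bits[20:24] width=4 -> value=6 (bin 0110); offset now 24 = byte 3 bit 0; 16 bits remain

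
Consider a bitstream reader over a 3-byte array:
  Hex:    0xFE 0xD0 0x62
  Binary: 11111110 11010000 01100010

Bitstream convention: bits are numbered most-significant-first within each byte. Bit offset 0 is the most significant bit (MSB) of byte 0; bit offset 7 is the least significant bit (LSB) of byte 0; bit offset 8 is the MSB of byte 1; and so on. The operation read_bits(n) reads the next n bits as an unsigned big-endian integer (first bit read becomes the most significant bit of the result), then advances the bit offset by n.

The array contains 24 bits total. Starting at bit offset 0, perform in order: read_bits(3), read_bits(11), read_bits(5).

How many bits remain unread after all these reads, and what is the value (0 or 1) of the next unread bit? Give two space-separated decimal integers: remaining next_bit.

Answer: 5 0

Derivation:
Read 1: bits[0:3] width=3 -> value=7 (bin 111); offset now 3 = byte 0 bit 3; 21 bits remain
Read 2: bits[3:14] width=11 -> value=1972 (bin 11110110100); offset now 14 = byte 1 bit 6; 10 bits remain
Read 3: bits[14:19] width=5 -> value=3 (bin 00011); offset now 19 = byte 2 bit 3; 5 bits remain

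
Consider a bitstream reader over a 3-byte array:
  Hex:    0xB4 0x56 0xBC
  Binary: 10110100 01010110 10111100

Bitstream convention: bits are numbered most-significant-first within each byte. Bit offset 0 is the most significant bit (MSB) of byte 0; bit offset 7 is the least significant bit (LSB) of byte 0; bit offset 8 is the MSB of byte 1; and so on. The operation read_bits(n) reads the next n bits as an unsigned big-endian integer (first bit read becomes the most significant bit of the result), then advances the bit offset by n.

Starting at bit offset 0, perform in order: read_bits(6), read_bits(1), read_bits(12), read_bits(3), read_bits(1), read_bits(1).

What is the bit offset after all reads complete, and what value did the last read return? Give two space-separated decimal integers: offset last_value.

Read 1: bits[0:6] width=6 -> value=45 (bin 101101); offset now 6 = byte 0 bit 6; 18 bits remain
Read 2: bits[6:7] width=1 -> value=0 (bin 0); offset now 7 = byte 0 bit 7; 17 bits remain
Read 3: bits[7:19] width=12 -> value=693 (bin 001010110101); offset now 19 = byte 2 bit 3; 5 bits remain
Read 4: bits[19:22] width=3 -> value=7 (bin 111); offset now 22 = byte 2 bit 6; 2 bits remain
Read 5: bits[22:23] width=1 -> value=0 (bin 0); offset now 23 = byte 2 bit 7; 1 bits remain
Read 6: bits[23:24] width=1 -> value=0 (bin 0); offset now 24 = byte 3 bit 0; 0 bits remain

Answer: 24 0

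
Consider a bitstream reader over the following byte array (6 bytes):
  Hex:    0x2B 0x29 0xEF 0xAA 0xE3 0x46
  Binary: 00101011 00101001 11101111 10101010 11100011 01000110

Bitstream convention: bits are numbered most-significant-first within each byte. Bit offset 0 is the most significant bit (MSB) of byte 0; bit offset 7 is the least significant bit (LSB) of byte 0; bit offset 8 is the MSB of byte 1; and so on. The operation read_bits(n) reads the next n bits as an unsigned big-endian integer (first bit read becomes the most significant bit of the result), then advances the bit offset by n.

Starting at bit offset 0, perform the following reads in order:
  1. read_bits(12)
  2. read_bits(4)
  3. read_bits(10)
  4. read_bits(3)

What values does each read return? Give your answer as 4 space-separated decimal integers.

Read 1: bits[0:12] width=12 -> value=690 (bin 001010110010); offset now 12 = byte 1 bit 4; 36 bits remain
Read 2: bits[12:16] width=4 -> value=9 (bin 1001); offset now 16 = byte 2 bit 0; 32 bits remain
Read 3: bits[16:26] width=10 -> value=958 (bin 1110111110); offset now 26 = byte 3 bit 2; 22 bits remain
Read 4: bits[26:29] width=3 -> value=5 (bin 101); offset now 29 = byte 3 bit 5; 19 bits remain

Answer: 690 9 958 5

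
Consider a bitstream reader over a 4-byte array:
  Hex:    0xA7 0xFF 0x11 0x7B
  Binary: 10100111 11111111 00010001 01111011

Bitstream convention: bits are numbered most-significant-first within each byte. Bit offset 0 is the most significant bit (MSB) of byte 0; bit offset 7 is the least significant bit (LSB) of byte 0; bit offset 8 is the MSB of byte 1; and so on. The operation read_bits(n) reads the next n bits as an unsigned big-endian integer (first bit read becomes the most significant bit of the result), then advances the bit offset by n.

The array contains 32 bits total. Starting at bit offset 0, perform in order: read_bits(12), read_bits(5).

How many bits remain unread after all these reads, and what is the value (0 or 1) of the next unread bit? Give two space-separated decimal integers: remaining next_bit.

Read 1: bits[0:12] width=12 -> value=2687 (bin 101001111111); offset now 12 = byte 1 bit 4; 20 bits remain
Read 2: bits[12:17] width=5 -> value=30 (bin 11110); offset now 17 = byte 2 bit 1; 15 bits remain

Answer: 15 0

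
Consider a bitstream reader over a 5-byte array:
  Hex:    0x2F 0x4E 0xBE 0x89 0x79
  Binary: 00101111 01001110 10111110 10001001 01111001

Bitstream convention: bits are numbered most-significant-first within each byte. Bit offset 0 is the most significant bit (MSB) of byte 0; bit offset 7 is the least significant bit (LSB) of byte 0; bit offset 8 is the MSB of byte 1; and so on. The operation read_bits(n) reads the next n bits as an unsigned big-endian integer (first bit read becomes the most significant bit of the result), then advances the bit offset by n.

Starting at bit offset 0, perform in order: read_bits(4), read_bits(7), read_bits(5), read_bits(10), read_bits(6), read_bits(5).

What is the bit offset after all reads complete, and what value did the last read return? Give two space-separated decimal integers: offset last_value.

Read 1: bits[0:4] width=4 -> value=2 (bin 0010); offset now 4 = byte 0 bit 4; 36 bits remain
Read 2: bits[4:11] width=7 -> value=122 (bin 1111010); offset now 11 = byte 1 bit 3; 29 bits remain
Read 3: bits[11:16] width=5 -> value=14 (bin 01110); offset now 16 = byte 2 bit 0; 24 bits remain
Read 4: bits[16:26] width=10 -> value=762 (bin 1011111010); offset now 26 = byte 3 bit 2; 14 bits remain
Read 5: bits[26:32] width=6 -> value=9 (bin 001001); offset now 32 = byte 4 bit 0; 8 bits remain
Read 6: bits[32:37] width=5 -> value=15 (bin 01111); offset now 37 = byte 4 bit 5; 3 bits remain

Answer: 37 15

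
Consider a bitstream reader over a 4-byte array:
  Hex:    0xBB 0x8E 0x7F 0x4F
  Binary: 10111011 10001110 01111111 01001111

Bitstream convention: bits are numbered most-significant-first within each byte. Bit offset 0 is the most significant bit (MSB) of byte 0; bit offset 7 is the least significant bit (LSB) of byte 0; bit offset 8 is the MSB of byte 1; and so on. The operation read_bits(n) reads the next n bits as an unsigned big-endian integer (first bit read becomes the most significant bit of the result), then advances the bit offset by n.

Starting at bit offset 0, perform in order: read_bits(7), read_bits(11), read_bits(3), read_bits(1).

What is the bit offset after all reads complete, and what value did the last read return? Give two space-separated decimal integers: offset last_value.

Answer: 22 1

Derivation:
Read 1: bits[0:7] width=7 -> value=93 (bin 1011101); offset now 7 = byte 0 bit 7; 25 bits remain
Read 2: bits[7:18] width=11 -> value=1593 (bin 11000111001); offset now 18 = byte 2 bit 2; 14 bits remain
Read 3: bits[18:21] width=3 -> value=7 (bin 111); offset now 21 = byte 2 bit 5; 11 bits remain
Read 4: bits[21:22] width=1 -> value=1 (bin 1); offset now 22 = byte 2 bit 6; 10 bits remain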